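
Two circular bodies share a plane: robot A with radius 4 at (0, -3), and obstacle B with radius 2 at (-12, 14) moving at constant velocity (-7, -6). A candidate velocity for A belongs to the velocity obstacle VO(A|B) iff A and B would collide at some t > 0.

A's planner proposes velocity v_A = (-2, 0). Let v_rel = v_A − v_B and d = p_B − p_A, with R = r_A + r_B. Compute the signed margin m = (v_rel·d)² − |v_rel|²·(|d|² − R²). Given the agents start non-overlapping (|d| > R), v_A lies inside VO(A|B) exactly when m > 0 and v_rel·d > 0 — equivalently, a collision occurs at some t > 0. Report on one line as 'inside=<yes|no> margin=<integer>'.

d = (-12, 17),  |d|² = 433;  R = 4+2 = 6,  c = 433−6² = 397
v_rel = (5, 6),  |v_rel|² = 61;  v_rel·d = (5)·(-12) + (6)·(17) = 42
61·t² − 84·t + 397 = 0  ⇒  m = 42² − 61·397 = -22453
m = -22453 < 0,  v_rel·d = 42 > 0  ⇒  outside

inside=no margin=-22453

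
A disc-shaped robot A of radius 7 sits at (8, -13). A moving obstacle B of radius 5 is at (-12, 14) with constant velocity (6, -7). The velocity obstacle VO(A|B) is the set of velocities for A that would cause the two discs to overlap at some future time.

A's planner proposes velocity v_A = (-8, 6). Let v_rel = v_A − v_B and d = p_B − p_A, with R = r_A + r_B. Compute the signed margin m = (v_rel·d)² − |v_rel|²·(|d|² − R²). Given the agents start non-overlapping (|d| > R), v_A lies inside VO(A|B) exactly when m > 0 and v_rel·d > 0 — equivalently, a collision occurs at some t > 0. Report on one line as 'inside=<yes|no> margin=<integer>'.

d = (-20, 27),  |d|² = 1129;  R = 7+5 = 12,  c = 1129−12² = 985
v_rel = (-14, 13),  |v_rel|² = 365;  v_rel·d = (-14)·(-20) + (13)·(27) = 631
365·t² − 1262·t + 985 = 0  ⇒  m = 631² − 365·985 = 38636
m = 38636 > 0,  v_rel·d = 631 > 0  ⇒  inside

inside=yes margin=38636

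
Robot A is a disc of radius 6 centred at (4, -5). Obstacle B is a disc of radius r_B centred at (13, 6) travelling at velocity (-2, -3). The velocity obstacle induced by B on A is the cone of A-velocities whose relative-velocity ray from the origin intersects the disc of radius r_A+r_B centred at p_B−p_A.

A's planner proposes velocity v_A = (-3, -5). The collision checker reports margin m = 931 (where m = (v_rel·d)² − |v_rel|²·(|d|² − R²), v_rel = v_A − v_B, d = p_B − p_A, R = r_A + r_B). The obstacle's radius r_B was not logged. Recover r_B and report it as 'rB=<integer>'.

m = 931
d = (9, 11);  v_rel = (-1, -2),  |v_rel|² = 5
v_rel×d = (-1)·(11) − (-2)·(9) = 7
since m = R²·5 − 7²:  R² = (49 + 931) / 5 = 196
R = √196 = 14  ⇒  r_B = 14 − 6 = 8

rB=8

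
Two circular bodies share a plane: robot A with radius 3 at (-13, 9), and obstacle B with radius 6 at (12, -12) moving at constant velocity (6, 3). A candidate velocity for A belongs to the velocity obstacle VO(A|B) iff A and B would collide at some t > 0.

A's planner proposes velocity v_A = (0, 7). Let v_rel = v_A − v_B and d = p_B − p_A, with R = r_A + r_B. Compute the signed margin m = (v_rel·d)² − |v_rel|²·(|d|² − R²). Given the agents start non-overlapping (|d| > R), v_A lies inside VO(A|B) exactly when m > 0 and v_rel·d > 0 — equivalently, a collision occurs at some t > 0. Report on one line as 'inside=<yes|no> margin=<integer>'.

d = (25, -21),  |d|² = 1066;  R = 3+6 = 9,  c = 1066−9² = 985
v_rel = (-6, 4),  |v_rel|² = 52;  v_rel·d = (-6)·(25) + (4)·(-21) = -234
52·t² + 468·t + 985 = 0  ⇒  m = (-234)² − 52·985 = 3536
m = 3536 > 0,  v_rel·d = -234 < 0  ⇒  outside

inside=no margin=3536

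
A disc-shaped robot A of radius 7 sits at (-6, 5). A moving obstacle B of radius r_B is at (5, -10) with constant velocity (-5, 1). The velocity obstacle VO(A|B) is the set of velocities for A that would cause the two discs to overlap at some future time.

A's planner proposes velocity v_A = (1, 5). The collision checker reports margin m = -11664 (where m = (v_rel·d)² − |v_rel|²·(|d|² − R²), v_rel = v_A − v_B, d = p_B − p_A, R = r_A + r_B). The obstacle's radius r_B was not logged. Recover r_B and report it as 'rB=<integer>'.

m = -11664
d = (11, -15);  v_rel = (6, 4),  |v_rel|² = 52
v_rel×d = (6)·(-15) − (4)·(11) = -134
since m = R²·52 − (-134)²:  R² = (17956 + -11664) / 52 = 121
R = √121 = 11  ⇒  r_B = 11 − 7 = 4

rB=4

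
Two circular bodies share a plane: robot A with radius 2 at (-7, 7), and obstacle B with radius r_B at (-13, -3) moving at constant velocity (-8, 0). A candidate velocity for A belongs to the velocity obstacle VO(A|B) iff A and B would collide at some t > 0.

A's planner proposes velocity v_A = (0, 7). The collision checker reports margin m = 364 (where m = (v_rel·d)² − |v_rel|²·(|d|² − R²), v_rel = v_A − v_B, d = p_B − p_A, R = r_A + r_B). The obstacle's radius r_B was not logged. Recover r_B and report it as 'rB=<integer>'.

m = 364
d = (-6, -10);  v_rel = (8, 7),  |v_rel|² = 113
v_rel×d = (8)·(-10) − (7)·(-6) = -38
since m = R²·113 − (-38)²:  R² = (1444 + 364) / 113 = 16
R = √16 = 4  ⇒  r_B = 4 − 2 = 2

rB=2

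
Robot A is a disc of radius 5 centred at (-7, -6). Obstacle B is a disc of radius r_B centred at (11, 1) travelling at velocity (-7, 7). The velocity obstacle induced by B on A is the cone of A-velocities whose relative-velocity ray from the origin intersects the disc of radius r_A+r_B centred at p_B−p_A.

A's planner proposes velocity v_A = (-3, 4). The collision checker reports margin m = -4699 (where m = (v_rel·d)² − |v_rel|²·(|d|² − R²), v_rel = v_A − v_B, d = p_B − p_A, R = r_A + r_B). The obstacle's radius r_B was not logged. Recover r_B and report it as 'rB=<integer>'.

m = -4699
d = (18, 7);  v_rel = (4, -3),  |v_rel|² = 25
v_rel×d = (4)·(7) − (-3)·(18) = 82
since m = R²·25 − 82²:  R² = (6724 + -4699) / 25 = 81
R = √81 = 9  ⇒  r_B = 9 − 5 = 4

rB=4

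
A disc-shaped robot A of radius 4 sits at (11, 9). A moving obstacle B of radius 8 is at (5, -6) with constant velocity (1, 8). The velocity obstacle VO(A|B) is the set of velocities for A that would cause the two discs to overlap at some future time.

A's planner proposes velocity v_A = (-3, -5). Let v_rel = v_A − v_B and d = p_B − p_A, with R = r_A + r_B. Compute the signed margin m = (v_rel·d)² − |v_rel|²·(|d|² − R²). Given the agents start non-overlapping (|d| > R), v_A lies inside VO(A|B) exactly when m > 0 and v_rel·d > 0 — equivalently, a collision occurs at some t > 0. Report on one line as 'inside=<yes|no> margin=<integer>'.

d = (-6, -15),  |d|² = 261;  R = 4+8 = 12,  c = 261−12² = 117
v_rel = (-4, -13),  |v_rel|² = 185;  v_rel·d = (-4)·(-6) + (-13)·(-15) = 219
185·t² − 438·t + 117 = 0  ⇒  m = 219² − 185·117 = 26316
m = 26316 > 0,  v_rel·d = 219 > 0  ⇒  inside

inside=yes margin=26316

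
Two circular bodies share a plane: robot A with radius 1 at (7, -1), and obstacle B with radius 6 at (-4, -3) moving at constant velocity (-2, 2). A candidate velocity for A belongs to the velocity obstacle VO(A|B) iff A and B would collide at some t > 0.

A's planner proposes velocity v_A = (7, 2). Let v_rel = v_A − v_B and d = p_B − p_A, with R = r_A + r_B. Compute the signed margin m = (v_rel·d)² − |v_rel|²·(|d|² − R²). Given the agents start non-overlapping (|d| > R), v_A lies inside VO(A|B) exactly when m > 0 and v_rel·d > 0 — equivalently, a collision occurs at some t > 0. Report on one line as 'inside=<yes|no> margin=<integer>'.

d = (-11, -2),  |d|² = 125;  R = 1+6 = 7,  c = 125−7² = 76
v_rel = (9, 0),  |v_rel|² = 81;  v_rel·d = (9)·(-11) + (0)·(-2) = -99
81·t² + 198·t + 76 = 0  ⇒  m = (-99)² − 81·76 = 3645
m = 3645 > 0,  v_rel·d = -99 < 0  ⇒  outside

inside=no margin=3645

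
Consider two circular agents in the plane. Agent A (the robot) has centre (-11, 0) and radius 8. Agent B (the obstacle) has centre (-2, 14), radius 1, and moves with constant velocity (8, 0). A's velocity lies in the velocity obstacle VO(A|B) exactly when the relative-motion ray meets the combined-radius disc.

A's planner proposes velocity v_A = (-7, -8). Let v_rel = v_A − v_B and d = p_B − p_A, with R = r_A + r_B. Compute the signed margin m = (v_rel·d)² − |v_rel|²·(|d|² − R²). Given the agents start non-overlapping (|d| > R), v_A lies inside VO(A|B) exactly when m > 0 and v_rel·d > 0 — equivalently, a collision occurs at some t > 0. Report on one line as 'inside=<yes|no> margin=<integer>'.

d = (9, 14),  |d|² = 277;  R = 8+1 = 9,  c = 277−9² = 196
v_rel = (-15, -8),  |v_rel|² = 289;  v_rel·d = (-15)·(9) + (-8)·(14) = -247
289·t² + 494·t + 196 = 0  ⇒  m = (-247)² − 289·196 = 4365
m = 4365 > 0,  v_rel·d = -247 < 0  ⇒  outside

inside=no margin=4365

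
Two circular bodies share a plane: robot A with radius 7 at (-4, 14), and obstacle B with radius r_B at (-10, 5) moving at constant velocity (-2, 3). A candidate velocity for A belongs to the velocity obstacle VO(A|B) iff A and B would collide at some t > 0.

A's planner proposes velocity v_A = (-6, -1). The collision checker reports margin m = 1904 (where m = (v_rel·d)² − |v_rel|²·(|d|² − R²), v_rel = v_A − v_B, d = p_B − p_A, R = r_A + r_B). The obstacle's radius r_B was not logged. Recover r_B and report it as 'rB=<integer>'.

m = 1904
d = (-6, -9);  v_rel = (-4, -4),  |v_rel|² = 32
v_rel×d = (-4)·(-9) − (-4)·(-6) = 12
since m = R²·32 − 12²:  R² = (144 + 1904) / 32 = 64
R = √64 = 8  ⇒  r_B = 8 − 7 = 1

rB=1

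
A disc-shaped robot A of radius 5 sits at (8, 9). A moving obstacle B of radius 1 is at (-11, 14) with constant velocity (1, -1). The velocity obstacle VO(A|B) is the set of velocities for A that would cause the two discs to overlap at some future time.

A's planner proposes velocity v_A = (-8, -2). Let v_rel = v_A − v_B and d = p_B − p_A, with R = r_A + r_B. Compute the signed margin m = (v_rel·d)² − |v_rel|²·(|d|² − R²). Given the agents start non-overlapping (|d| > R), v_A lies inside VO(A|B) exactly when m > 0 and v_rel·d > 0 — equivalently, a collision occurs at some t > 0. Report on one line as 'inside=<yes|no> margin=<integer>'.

d = (-19, 5),  |d|² = 386;  R = 5+1 = 6,  c = 386−6² = 350
v_rel = (-9, -1),  |v_rel|² = 82;  v_rel·d = (-9)·(-19) + (-1)·(5) = 166
82·t² − 332·t + 350 = 0  ⇒  m = 166² − 82·350 = -1144
m = -1144 < 0,  v_rel·d = 166 > 0  ⇒  outside

inside=no margin=-1144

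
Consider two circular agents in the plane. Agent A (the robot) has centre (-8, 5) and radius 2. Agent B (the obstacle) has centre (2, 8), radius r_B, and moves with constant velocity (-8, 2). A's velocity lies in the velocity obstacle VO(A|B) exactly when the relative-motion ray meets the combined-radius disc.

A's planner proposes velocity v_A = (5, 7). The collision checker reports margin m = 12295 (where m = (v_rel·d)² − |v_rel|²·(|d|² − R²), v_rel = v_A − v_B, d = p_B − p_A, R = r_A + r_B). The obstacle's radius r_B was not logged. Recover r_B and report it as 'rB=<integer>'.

m = 12295
d = (10, 3);  v_rel = (13, 5),  |v_rel|² = 194
v_rel×d = (13)·(3) − (5)·(10) = -11
since m = R²·194 − (-11)²:  R² = (121 + 12295) / 194 = 64
R = √64 = 8  ⇒  r_B = 8 − 2 = 6

rB=6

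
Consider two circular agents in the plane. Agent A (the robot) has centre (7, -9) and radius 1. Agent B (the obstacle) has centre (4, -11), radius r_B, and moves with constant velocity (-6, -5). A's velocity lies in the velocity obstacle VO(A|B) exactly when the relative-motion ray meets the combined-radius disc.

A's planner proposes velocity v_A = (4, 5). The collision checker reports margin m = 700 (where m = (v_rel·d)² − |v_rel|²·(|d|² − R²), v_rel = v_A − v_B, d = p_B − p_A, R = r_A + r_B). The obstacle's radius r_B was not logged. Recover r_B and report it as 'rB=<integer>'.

m = 700
d = (-3, -2);  v_rel = (10, 10),  |v_rel|² = 200
v_rel×d = (10)·(-2) − (10)·(-3) = 10
since m = R²·200 − 10²:  R² = (100 + 700) / 200 = 4
R = √4 = 2  ⇒  r_B = 2 − 1 = 1

rB=1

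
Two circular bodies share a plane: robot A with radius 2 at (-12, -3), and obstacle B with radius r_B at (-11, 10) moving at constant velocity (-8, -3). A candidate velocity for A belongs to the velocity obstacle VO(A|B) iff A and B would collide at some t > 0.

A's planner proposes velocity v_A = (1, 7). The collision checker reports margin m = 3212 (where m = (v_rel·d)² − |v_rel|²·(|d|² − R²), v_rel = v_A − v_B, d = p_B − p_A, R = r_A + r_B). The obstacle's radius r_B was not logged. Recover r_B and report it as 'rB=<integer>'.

m = 3212
d = (1, 13);  v_rel = (9, 10),  |v_rel|² = 181
v_rel×d = (9)·(13) − (10)·(1) = 107
since m = R²·181 − 107²:  R² = (11449 + 3212) / 181 = 81
R = √81 = 9  ⇒  r_B = 9 − 2 = 7

rB=7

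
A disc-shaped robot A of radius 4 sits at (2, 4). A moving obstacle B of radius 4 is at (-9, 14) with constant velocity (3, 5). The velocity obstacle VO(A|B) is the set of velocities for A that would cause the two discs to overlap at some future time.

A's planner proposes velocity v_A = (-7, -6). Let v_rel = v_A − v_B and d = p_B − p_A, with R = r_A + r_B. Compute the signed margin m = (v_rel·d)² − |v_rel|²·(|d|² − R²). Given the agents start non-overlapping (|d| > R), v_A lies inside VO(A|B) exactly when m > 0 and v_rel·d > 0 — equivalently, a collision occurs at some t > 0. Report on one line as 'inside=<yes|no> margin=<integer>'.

d = (-11, 10),  |d|² = 221;  R = 4+4 = 8,  c = 221−8² = 157
v_rel = (-10, -11),  |v_rel|² = 221;  v_rel·d = (-10)·(-11) + (-11)·(10) = 0
221·t² − 0·t + 157 = 0  ⇒  m = 0² − 221·157 = -34697
m = -34697 < 0,  v_rel·d = 0 = 0  ⇒  outside

inside=no margin=-34697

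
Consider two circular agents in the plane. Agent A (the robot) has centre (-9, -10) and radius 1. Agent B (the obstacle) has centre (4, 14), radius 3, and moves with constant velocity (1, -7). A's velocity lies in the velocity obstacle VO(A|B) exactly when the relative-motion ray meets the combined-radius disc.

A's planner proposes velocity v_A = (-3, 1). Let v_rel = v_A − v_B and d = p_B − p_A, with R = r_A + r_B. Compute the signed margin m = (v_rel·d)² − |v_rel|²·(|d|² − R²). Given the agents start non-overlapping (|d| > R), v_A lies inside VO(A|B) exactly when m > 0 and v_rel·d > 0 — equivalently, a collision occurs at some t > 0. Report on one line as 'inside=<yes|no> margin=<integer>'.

d = (13, 24),  |d|² = 745;  R = 1+3 = 4,  c = 745−4² = 729
v_rel = (-4, 8),  |v_rel|² = 80;  v_rel·d = (-4)·(13) + (8)·(24) = 140
80·t² − 280·t + 729 = 0  ⇒  m = 140² − 80·729 = -38720
m = -38720 < 0,  v_rel·d = 140 > 0  ⇒  outside

inside=no margin=-38720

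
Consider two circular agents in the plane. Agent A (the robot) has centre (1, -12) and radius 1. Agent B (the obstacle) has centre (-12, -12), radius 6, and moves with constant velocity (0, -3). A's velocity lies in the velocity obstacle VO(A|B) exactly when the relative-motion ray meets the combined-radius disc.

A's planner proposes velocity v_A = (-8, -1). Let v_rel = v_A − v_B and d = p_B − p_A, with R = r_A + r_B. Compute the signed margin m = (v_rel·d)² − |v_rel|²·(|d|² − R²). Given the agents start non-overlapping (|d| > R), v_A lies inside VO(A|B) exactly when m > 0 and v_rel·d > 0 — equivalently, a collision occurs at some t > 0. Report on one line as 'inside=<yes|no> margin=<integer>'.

d = (-13, 0),  |d|² = 169;  R = 1+6 = 7,  c = 169−7² = 120
v_rel = (-8, 2),  |v_rel|² = 68;  v_rel·d = (-8)·(-13) + (2)·(0) = 104
68·t² − 208·t + 120 = 0  ⇒  m = 104² − 68·120 = 2656
m = 2656 > 0,  v_rel·d = 104 > 0  ⇒  inside

inside=yes margin=2656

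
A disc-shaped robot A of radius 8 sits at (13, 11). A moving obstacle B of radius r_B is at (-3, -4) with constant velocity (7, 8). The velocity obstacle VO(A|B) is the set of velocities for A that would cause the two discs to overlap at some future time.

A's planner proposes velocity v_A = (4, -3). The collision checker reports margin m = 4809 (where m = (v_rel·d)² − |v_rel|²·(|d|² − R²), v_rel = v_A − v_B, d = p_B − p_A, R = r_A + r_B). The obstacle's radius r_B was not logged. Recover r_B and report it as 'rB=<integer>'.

m = 4809
d = (-16, -15);  v_rel = (-3, -11),  |v_rel|² = 130
v_rel×d = (-3)·(-15) − (-11)·(-16) = -131
since m = R²·130 − (-131)²:  R² = (17161 + 4809) / 130 = 169
R = √169 = 13  ⇒  r_B = 13 − 8 = 5

rB=5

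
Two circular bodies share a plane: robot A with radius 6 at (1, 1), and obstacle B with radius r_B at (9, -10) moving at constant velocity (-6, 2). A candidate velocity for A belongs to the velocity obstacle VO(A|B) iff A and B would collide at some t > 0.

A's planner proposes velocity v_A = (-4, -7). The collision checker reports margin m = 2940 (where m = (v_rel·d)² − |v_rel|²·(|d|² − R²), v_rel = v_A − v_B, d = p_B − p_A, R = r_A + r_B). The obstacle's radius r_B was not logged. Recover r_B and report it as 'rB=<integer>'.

m = 2940
d = (8, -11);  v_rel = (2, -9),  |v_rel|² = 85
v_rel×d = (2)·(-11) − (-9)·(8) = 50
since m = R²·85 − 50²:  R² = (2500 + 2940) / 85 = 64
R = √64 = 8  ⇒  r_B = 8 − 6 = 2

rB=2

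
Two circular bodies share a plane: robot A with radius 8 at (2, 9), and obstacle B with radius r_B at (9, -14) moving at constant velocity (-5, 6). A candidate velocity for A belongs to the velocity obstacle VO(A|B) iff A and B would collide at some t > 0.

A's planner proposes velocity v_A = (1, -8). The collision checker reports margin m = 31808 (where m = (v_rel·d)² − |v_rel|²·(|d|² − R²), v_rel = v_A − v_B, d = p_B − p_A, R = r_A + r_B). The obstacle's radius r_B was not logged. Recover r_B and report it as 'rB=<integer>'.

m = 31808
d = (7, -23);  v_rel = (6, -14),  |v_rel|² = 232
v_rel×d = (6)·(-23) − (-14)·(7) = -40
since m = R²·232 − (-40)²:  R² = (1600 + 31808) / 232 = 144
R = √144 = 12  ⇒  r_B = 12 − 8 = 4

rB=4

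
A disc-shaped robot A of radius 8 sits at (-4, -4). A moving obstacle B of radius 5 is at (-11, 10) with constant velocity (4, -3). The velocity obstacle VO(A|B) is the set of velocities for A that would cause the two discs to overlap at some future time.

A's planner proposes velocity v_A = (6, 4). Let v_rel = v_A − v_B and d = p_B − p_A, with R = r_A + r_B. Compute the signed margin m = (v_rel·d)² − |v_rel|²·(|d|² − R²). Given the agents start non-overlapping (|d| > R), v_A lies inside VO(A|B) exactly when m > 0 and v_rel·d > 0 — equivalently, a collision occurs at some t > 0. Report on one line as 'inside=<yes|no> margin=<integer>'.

d = (-7, 14),  |d|² = 245;  R = 8+5 = 13,  c = 245−13² = 76
v_rel = (2, 7),  |v_rel|² = 53;  v_rel·d = (2)·(-7) + (7)·(14) = 84
53·t² − 168·t + 76 = 0  ⇒  m = 84² − 53·76 = 3028
m = 3028 > 0,  v_rel·d = 84 > 0  ⇒  inside

inside=yes margin=3028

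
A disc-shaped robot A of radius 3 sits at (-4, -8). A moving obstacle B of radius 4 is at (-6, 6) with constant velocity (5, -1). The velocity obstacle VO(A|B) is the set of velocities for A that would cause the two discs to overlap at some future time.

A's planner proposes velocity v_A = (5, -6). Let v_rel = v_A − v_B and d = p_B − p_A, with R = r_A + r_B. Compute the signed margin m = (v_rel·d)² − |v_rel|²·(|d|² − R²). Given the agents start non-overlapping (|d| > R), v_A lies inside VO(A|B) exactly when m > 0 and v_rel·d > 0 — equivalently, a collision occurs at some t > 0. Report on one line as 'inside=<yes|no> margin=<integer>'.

d = (-2, 14),  |d|² = 200;  R = 3+4 = 7,  c = 200−7² = 151
v_rel = (0, -5),  |v_rel|² = 25;  v_rel·d = (0)·(-2) + (-5)·(14) = -70
25·t² + 140·t + 151 = 0  ⇒  m = (-70)² − 25·151 = 1125
m = 1125 > 0,  v_rel·d = -70 < 0  ⇒  outside

inside=no margin=1125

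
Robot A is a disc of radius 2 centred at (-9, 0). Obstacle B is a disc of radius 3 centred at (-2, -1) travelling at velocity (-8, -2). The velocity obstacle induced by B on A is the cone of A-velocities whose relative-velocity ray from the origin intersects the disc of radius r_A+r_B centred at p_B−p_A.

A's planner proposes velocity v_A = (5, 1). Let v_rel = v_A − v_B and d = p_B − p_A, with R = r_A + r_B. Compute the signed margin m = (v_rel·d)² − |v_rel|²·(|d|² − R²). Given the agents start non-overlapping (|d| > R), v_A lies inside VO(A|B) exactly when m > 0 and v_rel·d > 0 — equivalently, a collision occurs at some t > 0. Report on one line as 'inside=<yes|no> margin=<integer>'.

d = (7, -1),  |d|² = 50;  R = 2+3 = 5,  c = 50−5² = 25
v_rel = (13, 3),  |v_rel|² = 178;  v_rel·d = (13)·(7) + (3)·(-1) = 88
178·t² − 176·t + 25 = 0  ⇒  m = 88² − 178·25 = 3294
m = 3294 > 0,  v_rel·d = 88 > 0  ⇒  inside

inside=yes margin=3294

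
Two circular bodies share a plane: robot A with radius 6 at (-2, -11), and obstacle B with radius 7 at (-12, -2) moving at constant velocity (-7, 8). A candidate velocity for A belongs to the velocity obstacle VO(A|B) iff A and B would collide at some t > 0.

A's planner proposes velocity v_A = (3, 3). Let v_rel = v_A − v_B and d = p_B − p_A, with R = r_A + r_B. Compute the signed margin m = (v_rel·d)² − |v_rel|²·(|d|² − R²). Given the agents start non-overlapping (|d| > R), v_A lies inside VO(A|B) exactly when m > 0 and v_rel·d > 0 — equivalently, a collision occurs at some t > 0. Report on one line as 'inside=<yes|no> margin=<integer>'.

d = (-10, 9),  |d|² = 181;  R = 6+7 = 13,  c = 181−13² = 12
v_rel = (10, -5),  |v_rel|² = 125;  v_rel·d = (10)·(-10) + (-5)·(9) = -145
125·t² + 290·t + 12 = 0  ⇒  m = (-145)² − 125·12 = 19525
m = 19525 > 0,  v_rel·d = -145 < 0  ⇒  outside

inside=no margin=19525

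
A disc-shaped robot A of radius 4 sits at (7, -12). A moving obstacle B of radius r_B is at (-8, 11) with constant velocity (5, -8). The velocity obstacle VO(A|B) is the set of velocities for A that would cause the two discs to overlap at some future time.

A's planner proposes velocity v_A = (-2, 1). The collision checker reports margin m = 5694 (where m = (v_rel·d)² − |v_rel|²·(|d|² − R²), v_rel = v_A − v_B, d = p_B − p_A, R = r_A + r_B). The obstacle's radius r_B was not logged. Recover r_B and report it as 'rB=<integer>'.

m = 5694
d = (-15, 23);  v_rel = (-7, 9),  |v_rel|² = 130
v_rel×d = (-7)·(23) − (9)·(-15) = -26
since m = R²·130 − (-26)²:  R² = (676 + 5694) / 130 = 49
R = √49 = 7  ⇒  r_B = 7 − 4 = 3

rB=3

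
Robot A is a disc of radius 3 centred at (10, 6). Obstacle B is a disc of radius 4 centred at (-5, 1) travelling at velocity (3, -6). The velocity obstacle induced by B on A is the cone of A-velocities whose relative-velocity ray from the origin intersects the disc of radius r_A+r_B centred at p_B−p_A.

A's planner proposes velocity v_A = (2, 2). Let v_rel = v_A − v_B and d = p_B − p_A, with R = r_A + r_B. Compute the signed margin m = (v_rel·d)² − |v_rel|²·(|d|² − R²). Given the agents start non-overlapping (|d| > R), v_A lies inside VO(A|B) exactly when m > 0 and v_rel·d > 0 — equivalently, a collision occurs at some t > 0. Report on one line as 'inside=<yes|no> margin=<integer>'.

d = (-15, -5),  |d|² = 250;  R = 3+4 = 7,  c = 250−7² = 201
v_rel = (-1, 8),  |v_rel|² = 65;  v_rel·d = (-1)·(-15) + (8)·(-5) = -25
65·t² + 50·t + 201 = 0  ⇒  m = (-25)² − 65·201 = -12440
m = -12440 < 0,  v_rel·d = -25 < 0  ⇒  outside

inside=no margin=-12440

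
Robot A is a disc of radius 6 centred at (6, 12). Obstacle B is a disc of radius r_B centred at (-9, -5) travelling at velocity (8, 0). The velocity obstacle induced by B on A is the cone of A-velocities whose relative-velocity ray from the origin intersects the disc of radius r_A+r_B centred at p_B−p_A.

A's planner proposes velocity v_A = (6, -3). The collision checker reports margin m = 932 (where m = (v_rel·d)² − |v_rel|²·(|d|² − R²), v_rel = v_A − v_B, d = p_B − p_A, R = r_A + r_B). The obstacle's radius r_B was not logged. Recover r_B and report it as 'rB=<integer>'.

m = 932
d = (-15, -17);  v_rel = (-2, -3),  |v_rel|² = 13
v_rel×d = (-2)·(-17) − (-3)·(-15) = -11
since m = R²·13 − (-11)²:  R² = (121 + 932) / 13 = 81
R = √81 = 9  ⇒  r_B = 9 − 6 = 3

rB=3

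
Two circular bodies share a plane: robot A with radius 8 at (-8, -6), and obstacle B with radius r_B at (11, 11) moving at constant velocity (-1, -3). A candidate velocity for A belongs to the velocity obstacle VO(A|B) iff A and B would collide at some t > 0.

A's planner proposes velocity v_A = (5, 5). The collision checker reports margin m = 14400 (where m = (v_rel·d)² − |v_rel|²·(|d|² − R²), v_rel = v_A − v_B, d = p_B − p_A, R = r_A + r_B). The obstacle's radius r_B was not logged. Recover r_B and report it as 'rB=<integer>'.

m = 14400
d = (19, 17);  v_rel = (6, 8),  |v_rel|² = 100
v_rel×d = (6)·(17) − (8)·(19) = -50
since m = R²·100 − (-50)²:  R² = (2500 + 14400) / 100 = 169
R = √169 = 13  ⇒  r_B = 13 − 8 = 5

rB=5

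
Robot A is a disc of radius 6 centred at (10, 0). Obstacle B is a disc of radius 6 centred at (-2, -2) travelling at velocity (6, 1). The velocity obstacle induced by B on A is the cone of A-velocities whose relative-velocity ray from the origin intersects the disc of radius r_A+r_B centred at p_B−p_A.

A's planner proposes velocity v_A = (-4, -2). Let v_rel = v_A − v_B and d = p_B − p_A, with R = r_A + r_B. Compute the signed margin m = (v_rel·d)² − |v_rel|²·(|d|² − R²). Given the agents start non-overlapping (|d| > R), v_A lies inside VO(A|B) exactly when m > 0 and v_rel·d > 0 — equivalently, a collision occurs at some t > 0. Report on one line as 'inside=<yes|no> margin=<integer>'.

d = (-12, -2),  |d|² = 148;  R = 6+6 = 12,  c = 148−12² = 4
v_rel = (-10, -3),  |v_rel|² = 109;  v_rel·d = (-10)·(-12) + (-3)·(-2) = 126
109·t² − 252·t + 4 = 0  ⇒  m = 126² − 109·4 = 15440
m = 15440 > 0,  v_rel·d = 126 > 0  ⇒  inside

inside=yes margin=15440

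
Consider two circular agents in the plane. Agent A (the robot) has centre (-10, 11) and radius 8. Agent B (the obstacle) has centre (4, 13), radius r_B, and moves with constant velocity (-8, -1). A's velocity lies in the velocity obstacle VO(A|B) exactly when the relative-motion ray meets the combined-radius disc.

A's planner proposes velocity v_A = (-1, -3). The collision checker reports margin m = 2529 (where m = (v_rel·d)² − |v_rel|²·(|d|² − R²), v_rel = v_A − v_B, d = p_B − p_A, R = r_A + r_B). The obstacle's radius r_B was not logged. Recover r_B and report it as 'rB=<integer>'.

m = 2529
d = (14, 2);  v_rel = (7, -2),  |v_rel|² = 53
v_rel×d = (7)·(2) − (-2)·(14) = 42
since m = R²·53 − 42²:  R² = (1764 + 2529) / 53 = 81
R = √81 = 9  ⇒  r_B = 9 − 8 = 1

rB=1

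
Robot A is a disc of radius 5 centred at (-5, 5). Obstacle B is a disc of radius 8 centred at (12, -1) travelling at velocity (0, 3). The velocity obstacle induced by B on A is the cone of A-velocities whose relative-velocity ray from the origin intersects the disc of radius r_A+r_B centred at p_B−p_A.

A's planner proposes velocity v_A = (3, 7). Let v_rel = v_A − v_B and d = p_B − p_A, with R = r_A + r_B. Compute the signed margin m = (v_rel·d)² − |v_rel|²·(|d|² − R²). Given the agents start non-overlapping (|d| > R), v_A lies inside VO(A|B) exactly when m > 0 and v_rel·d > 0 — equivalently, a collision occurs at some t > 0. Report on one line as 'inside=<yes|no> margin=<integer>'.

d = (17, -6),  |d|² = 325;  R = 5+8 = 13,  c = 325−13² = 156
v_rel = (3, 4),  |v_rel|² = 25;  v_rel·d = (3)·(17) + (4)·(-6) = 27
25·t² − 54·t + 156 = 0  ⇒  m = 27² − 25·156 = -3171
m = -3171 < 0,  v_rel·d = 27 > 0  ⇒  outside

inside=no margin=-3171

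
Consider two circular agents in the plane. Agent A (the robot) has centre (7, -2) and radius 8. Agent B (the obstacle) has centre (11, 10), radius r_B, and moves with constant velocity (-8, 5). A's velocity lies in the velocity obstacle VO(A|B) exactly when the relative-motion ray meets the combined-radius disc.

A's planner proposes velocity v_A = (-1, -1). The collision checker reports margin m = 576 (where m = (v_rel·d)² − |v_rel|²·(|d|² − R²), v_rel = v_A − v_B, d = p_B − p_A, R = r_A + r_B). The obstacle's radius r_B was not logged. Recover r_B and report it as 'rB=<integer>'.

m = 576
d = (4, 12);  v_rel = (7, -6),  |v_rel|² = 85
v_rel×d = (7)·(12) − (-6)·(4) = 108
since m = R²·85 − 108²:  R² = (11664 + 576) / 85 = 144
R = √144 = 12  ⇒  r_B = 12 − 8 = 4

rB=4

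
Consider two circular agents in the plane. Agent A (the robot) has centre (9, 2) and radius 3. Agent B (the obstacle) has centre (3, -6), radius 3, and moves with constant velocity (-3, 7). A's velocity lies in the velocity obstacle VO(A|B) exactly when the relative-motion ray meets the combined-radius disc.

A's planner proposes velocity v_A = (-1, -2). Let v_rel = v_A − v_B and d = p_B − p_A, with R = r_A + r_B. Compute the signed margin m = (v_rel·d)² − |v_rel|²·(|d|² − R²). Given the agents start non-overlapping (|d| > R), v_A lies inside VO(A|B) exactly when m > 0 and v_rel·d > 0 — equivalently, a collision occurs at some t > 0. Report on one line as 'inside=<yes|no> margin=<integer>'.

d = (-6, -8),  |d|² = 100;  R = 3+3 = 6,  c = 100−6² = 64
v_rel = (2, -9),  |v_rel|² = 85;  v_rel·d = (2)·(-6) + (-9)·(-8) = 60
85·t² − 120·t + 64 = 0  ⇒  m = 60² − 85·64 = -1840
m = -1840 < 0,  v_rel·d = 60 > 0  ⇒  outside

inside=no margin=-1840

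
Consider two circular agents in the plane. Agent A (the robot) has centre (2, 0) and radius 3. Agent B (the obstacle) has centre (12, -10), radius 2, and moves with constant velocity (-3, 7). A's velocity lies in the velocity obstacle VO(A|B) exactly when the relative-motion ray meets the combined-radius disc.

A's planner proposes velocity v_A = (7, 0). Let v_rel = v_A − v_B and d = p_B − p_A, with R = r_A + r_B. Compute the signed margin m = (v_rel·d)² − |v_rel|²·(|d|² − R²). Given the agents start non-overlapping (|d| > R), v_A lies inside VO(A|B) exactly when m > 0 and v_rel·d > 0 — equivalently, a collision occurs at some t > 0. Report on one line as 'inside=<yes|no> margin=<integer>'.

d = (10, -10),  |d|² = 200;  R = 3+2 = 5,  c = 200−5² = 175
v_rel = (10, -7),  |v_rel|² = 149;  v_rel·d = (10)·(10) + (-7)·(-10) = 170
149·t² − 340·t + 175 = 0  ⇒  m = 170² − 149·175 = 2825
m = 2825 > 0,  v_rel·d = 170 > 0  ⇒  inside

inside=yes margin=2825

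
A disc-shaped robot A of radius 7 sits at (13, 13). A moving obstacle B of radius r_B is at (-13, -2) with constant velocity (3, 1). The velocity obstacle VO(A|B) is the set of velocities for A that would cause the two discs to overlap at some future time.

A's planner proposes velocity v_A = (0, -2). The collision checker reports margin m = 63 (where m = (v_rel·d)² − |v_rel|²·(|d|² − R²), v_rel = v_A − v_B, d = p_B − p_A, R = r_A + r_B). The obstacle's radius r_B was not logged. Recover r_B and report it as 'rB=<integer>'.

m = 63
d = (-26, -15);  v_rel = (-3, -3),  |v_rel|² = 18
v_rel×d = (-3)·(-15) − (-3)·(-26) = -33
since m = R²·18 − (-33)²:  R² = (1089 + 63) / 18 = 64
R = √64 = 8  ⇒  r_B = 8 − 7 = 1

rB=1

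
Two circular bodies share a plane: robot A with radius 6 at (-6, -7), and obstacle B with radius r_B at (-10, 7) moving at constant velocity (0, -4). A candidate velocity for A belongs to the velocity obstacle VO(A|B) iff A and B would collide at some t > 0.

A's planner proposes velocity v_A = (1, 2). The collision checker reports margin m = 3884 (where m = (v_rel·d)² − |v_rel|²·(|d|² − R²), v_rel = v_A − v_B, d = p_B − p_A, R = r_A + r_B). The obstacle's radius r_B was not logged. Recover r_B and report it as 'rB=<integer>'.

m = 3884
d = (-4, 14);  v_rel = (1, 6),  |v_rel|² = 37
v_rel×d = (1)·(14) − (6)·(-4) = 38
since m = R²·37 − 38²:  R² = (1444 + 3884) / 37 = 144
R = √144 = 12  ⇒  r_B = 12 − 6 = 6

rB=6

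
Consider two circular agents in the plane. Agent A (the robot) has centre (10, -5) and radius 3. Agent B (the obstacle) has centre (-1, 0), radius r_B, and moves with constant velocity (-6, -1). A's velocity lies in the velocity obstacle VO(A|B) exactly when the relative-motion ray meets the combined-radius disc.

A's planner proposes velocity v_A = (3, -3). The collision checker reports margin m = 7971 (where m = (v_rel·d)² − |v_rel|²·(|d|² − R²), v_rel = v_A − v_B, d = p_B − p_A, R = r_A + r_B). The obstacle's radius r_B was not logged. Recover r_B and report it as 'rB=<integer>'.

m = 7971
d = (-11, 5);  v_rel = (9, -2),  |v_rel|² = 85
v_rel×d = (9)·(5) − (-2)·(-11) = 23
since m = R²·85 − 23²:  R² = (529 + 7971) / 85 = 100
R = √100 = 10  ⇒  r_B = 10 − 3 = 7

rB=7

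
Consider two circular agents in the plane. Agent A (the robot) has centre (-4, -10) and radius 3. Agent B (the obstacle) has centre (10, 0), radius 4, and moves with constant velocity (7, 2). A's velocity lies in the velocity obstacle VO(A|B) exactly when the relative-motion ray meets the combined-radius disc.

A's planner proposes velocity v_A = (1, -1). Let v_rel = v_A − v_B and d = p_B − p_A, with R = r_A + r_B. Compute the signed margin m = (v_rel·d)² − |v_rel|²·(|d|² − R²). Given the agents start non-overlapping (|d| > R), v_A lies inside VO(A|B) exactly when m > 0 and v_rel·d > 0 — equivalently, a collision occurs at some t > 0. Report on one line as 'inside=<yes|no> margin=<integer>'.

d = (14, 10),  |d|² = 296;  R = 3+4 = 7,  c = 296−7² = 247
v_rel = (-6, -3),  |v_rel|² = 45;  v_rel·d = (-6)·(14) + (-3)·(10) = -114
45·t² + 228·t + 247 = 0  ⇒  m = (-114)² − 45·247 = 1881
m = 1881 > 0,  v_rel·d = -114 < 0  ⇒  outside

inside=no margin=1881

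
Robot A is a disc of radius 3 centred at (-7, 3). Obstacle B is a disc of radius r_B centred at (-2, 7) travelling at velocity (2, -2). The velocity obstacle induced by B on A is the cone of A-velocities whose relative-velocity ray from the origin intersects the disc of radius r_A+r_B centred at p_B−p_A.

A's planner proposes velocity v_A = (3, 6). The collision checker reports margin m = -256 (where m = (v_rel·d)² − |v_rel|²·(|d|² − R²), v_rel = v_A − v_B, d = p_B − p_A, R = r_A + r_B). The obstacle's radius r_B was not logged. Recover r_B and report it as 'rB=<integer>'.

m = -256
d = (5, 4);  v_rel = (1, 8),  |v_rel|² = 65
v_rel×d = (1)·(4) − (8)·(5) = -36
since m = R²·65 − (-36)²:  R² = (1296 + -256) / 65 = 16
R = √16 = 4  ⇒  r_B = 4 − 3 = 1

rB=1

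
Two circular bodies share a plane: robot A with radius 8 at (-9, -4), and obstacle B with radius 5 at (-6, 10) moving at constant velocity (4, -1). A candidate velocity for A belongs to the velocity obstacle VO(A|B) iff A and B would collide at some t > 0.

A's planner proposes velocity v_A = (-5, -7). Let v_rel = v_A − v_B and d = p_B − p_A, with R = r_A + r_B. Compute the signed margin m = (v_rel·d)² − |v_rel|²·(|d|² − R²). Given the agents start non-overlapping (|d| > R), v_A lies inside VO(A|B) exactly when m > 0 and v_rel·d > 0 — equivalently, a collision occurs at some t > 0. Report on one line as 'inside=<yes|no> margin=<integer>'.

d = (3, 14),  |d|² = 205;  R = 8+5 = 13,  c = 205−13² = 36
v_rel = (-9, -6),  |v_rel|² = 117;  v_rel·d = (-9)·(3) + (-6)·(14) = -111
117·t² + 222·t + 36 = 0  ⇒  m = (-111)² − 117·36 = 8109
m = 8109 > 0,  v_rel·d = -111 < 0  ⇒  outside

inside=no margin=8109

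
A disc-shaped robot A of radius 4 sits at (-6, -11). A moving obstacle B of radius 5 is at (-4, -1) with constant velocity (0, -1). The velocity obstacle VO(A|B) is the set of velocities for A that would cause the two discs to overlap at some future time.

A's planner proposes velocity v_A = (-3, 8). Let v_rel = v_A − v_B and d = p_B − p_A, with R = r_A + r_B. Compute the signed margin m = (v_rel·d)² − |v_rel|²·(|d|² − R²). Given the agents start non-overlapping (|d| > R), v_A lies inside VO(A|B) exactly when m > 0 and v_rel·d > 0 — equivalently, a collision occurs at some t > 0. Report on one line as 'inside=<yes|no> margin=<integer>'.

d = (2, 10),  |d|² = 104;  R = 4+5 = 9,  c = 104−9² = 23
v_rel = (-3, 9),  |v_rel|² = 90;  v_rel·d = (-3)·(2) + (9)·(10) = 84
90·t² − 168·t + 23 = 0  ⇒  m = 84² − 90·23 = 4986
m = 4986 > 0,  v_rel·d = 84 > 0  ⇒  inside

inside=yes margin=4986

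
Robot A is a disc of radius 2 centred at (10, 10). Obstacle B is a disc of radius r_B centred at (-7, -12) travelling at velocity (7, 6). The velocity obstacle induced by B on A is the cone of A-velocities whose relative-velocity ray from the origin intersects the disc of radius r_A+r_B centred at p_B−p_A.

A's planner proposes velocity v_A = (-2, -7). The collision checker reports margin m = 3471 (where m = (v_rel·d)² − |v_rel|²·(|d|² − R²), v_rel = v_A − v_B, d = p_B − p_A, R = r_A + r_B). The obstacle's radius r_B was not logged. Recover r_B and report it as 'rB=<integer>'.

m = 3471
d = (-17, -22);  v_rel = (-9, -13),  |v_rel|² = 250
v_rel×d = (-9)·(-22) − (-13)·(-17) = -23
since m = R²·250 − (-23)²:  R² = (529 + 3471) / 250 = 16
R = √16 = 4  ⇒  r_B = 4 − 2 = 2

rB=2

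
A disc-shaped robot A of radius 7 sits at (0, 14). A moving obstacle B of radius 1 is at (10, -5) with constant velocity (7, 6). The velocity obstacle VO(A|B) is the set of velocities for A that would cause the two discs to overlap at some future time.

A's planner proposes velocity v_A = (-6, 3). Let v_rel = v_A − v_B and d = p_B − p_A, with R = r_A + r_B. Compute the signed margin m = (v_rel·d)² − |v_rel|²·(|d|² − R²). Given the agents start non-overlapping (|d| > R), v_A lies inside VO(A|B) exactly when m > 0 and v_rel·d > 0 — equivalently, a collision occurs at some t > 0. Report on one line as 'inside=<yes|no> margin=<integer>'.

d = (10, -19),  |d|² = 461;  R = 7+1 = 8,  c = 461−8² = 397
v_rel = (-13, -3),  |v_rel|² = 178;  v_rel·d = (-13)·(10) + (-3)·(-19) = -73
178·t² + 146·t + 397 = 0  ⇒  m = (-73)² − 178·397 = -65337
m = -65337 < 0,  v_rel·d = -73 < 0  ⇒  outside

inside=no margin=-65337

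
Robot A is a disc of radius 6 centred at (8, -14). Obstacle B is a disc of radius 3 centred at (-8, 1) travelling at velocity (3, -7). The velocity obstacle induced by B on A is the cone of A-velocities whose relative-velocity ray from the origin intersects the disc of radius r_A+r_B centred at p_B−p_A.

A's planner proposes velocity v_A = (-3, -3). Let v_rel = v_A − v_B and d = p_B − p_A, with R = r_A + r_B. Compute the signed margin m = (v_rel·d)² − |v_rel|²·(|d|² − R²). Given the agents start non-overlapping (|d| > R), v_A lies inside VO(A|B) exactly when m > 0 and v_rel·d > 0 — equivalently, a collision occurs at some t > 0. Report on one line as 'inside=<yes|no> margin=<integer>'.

d = (-16, 15),  |d|² = 481;  R = 6+3 = 9,  c = 481−9² = 400
v_rel = (-6, 4),  |v_rel|² = 52;  v_rel·d = (-6)·(-16) + (4)·(15) = 156
52·t² − 312·t + 400 = 0  ⇒  m = 156² − 52·400 = 3536
m = 3536 > 0,  v_rel·d = 156 > 0  ⇒  inside

inside=yes margin=3536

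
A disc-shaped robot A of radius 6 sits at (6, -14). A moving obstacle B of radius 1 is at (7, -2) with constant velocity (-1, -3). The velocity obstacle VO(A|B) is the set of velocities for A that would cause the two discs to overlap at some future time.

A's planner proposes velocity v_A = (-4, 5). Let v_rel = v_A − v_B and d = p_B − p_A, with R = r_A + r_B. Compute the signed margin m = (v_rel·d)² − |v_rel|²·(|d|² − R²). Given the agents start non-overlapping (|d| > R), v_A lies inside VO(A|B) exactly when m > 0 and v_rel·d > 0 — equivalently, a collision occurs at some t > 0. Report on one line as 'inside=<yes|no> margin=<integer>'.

d = (1, 12),  |d|² = 145;  R = 6+1 = 7,  c = 145−7² = 96
v_rel = (-3, 8),  |v_rel|² = 73;  v_rel·d = (-3)·(1) + (8)·(12) = 93
73·t² − 186·t + 96 = 0  ⇒  m = 93² − 73·96 = 1641
m = 1641 > 0,  v_rel·d = 93 > 0  ⇒  inside

inside=yes margin=1641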